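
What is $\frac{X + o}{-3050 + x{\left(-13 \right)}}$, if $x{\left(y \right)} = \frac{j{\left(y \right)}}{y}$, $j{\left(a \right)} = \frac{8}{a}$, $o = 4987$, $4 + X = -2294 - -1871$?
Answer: $- \frac{128440}{85907} \approx -1.4951$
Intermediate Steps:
$X = -427$ ($X = -4 - 423 = -427$)
$x{\left(y \right)} = \frac{8}{y^{2}}$ ($x{\left(y \right)} = \frac{8 \frac{1}{y}}{y} = \frac{8}{y^{2}}$)
$\frac{X + o}{-3050 + x{\left(-13 \right)}} = \frac{-427 + 4987}{-3050 + \frac{8}{169}} = \frac{4560}{-3050 + 8 \cdot \frac{1}{169}} = \frac{4560}{-3050 + \frac{8}{169}} = \frac{4560}{- \frac{515442}{169}} = 4560 \left(- \frac{169}{515442}\right) = - \frac{128440}{85907}$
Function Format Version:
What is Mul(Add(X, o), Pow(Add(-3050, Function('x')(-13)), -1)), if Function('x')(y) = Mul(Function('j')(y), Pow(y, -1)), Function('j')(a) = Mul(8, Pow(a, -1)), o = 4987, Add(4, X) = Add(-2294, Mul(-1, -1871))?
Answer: Rational(-128440, 85907) ≈ -1.4951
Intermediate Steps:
X = -427 (X = Add(-4, Add(-2294, Mul(-1, -1871))) = Add(-4, Add(-2294, 1871)) = Add(-4, -423) = -427)
Function('x')(y) = Mul(8, Pow(y, -2)) (Function('x')(y) = Mul(Mul(8, Pow(y, -1)), Pow(y, -1)) = Mul(8, Pow(y, -2)))
Mul(Add(X, o), Pow(Add(-3050, Function('x')(-13)), -1)) = Mul(Add(-427, 4987), Pow(Add(-3050, Mul(8, Pow(-13, -2))), -1)) = Mul(4560, Pow(Add(-3050, Mul(8, Rational(1, 169))), -1)) = Mul(4560, Pow(Add(-3050, Rational(8, 169)), -1)) = Mul(4560, Pow(Rational(-515442, 169), -1)) = Mul(4560, Rational(-169, 515442)) = Rational(-128440, 85907)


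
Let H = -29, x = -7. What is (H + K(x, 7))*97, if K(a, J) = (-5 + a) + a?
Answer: -4656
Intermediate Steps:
K(a, J) = -5 + 2*a
(H + K(x, 7))*97 = (-29 + (-5 + 2*(-7)))*97 = (-29 + (-5 - 14))*97 = (-29 - 19)*97 = -48*97 = -4656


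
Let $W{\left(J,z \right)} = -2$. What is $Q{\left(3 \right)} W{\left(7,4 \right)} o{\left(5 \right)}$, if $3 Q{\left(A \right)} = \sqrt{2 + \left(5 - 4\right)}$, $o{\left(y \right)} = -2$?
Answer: $\frac{4 \sqrt{3}}{3} \approx 2.3094$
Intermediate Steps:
$Q{\left(A \right)} = \frac{\sqrt{3}}{3}$ ($Q{\left(A \right)} = \frac{\sqrt{2 + \left(5 - 4\right)}}{3} = \frac{\sqrt{2 + 1}}{3} = \frac{\sqrt{3}}{3}$)
$Q{\left(3 \right)} W{\left(7,4 \right)} o{\left(5 \right)} = \frac{\sqrt{3}}{3} \left(-2\right) \left(-2\right) = - \frac{2 \sqrt{3}}{3} \left(-2\right) = \frac{4 \sqrt{3}}{3}$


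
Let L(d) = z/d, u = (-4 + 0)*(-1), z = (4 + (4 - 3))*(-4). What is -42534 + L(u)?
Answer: -42539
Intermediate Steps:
z = -20 (z = (4 + 1)*(-4) = 5*(-4) = -20)
u = 4 (u = -4*(-1) = 4)
L(d) = -20/d
-42534 + L(u) = -42534 - 20/4 = -42534 - 20*1/4 = -42534 - 5 = -42539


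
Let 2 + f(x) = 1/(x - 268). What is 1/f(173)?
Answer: -95/191 ≈ -0.49738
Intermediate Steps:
f(x) = -2 + 1/(-268 + x) (f(x) = -2 + 1/(x - 268) = -2 + 1/(-268 + x))
1/f(173) = 1/((537 - 2*173)/(-268 + 173)) = 1/((537 - 346)/(-95)) = 1/(-1/95*191) = 1/(-191/95) = -95/191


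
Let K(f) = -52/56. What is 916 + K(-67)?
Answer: 12811/14 ≈ 915.07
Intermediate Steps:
K(f) = -13/14 (K(f) = -52*1/56 = -13/14)
916 + K(-67) = 916 - 13/14 = 12811/14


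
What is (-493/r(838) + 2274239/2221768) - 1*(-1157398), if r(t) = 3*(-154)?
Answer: 594010605977405/513228408 ≈ 1.1574e+6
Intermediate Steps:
r(t) = -462
(-493/r(838) + 2274239/2221768) - 1*(-1157398) = (-493/(-462) + 2274239/2221768) - 1*(-1157398) = (-493*(-1/462) + 2274239*(1/2221768)) + 1157398 = (493/462 + 2274239/2221768) + 1157398 = 1073015021/513228408 + 1157398 = 594010605977405/513228408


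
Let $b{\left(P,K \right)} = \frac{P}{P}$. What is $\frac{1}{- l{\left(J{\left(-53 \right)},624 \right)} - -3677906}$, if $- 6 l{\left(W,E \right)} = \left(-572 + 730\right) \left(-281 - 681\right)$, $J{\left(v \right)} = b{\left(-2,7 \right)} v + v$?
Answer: $\frac{3}{10957720} \approx 2.7378 \cdot 10^{-7}$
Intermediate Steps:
$b{\left(P,K \right)} = 1$
$J{\left(v \right)} = 2 v$ ($J{\left(v \right)} = 1 v + v = v + v = 2 v$)
$l{\left(W,E \right)} = \frac{75998}{3}$ ($l{\left(W,E \right)} = - \frac{\left(-572 + 730\right) \left(-281 - 681\right)}{6} = - \frac{158 \left(-962\right)}{6} = \left(- \frac{1}{6}\right) \left(-151996\right) = \frac{75998}{3}$)
$\frac{1}{- l{\left(J{\left(-53 \right)},624 \right)} - -3677906} = \frac{1}{\left(-1\right) \frac{75998}{3} - -3677906} = \frac{1}{- \frac{75998}{3} + 3677906} = \frac{1}{\frac{10957720}{3}} = \frac{3}{10957720}$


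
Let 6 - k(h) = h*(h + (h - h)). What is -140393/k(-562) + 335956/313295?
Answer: 150092096063/98950466210 ≈ 1.5168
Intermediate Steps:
k(h) = 6 - h² (k(h) = 6 - h*(h + (h - h)) = 6 - h*(h + 0) = 6 - h*h = 6 - h²)
-140393/k(-562) + 335956/313295 = -140393/(6 - 1*(-562)²) + 335956/313295 = -140393/(6 - 1*315844) + 335956*(1/313295) = -140393/(6 - 315844) + 335956/313295 = -140393/(-315838) + 335956/313295 = -140393*(-1/315838) + 335956/313295 = 140393/315838 + 335956/313295 = 150092096063/98950466210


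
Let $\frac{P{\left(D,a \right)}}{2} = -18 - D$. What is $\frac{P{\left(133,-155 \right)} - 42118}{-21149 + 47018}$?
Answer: $- \frac{14140}{8623} \approx -1.6398$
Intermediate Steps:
$P{\left(D,a \right)} = -36 - 2 D$ ($P{\left(D,a \right)} = 2 \left(-18 - D\right) = -36 - 2 D$)
$\frac{P{\left(133,-155 \right)} - 42118}{-21149 + 47018} = \frac{\left(-36 - 266\right) - 42118}{-21149 + 47018} = \frac{\left(-36 - 266\right) - 42118}{25869} = \left(-302 - 42118\right) \frac{1}{25869} = \left(-42420\right) \frac{1}{25869} = - \frac{14140}{8623}$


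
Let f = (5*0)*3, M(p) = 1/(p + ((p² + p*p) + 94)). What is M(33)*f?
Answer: 0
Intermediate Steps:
M(p) = 1/(94 + p + 2*p²) (M(p) = 1/(p + ((p² + p²) + 94)) = 1/(p + (2*p² + 94)) = 1/(p + (94 + 2*p²)) = 1/(94 + p + 2*p²))
f = 0 (f = 0*3 = 0)
M(33)*f = 0/(94 + 33 + 2*33²) = 0/(94 + 33 + 2*1089) = 0/(94 + 33 + 2178) = 0/2305 = (1/2305)*0 = 0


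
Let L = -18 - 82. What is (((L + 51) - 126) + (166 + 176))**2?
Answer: 27889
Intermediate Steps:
L = -100
(((L + 51) - 126) + (166 + 176))**2 = (((-100 + 51) - 126) + (166 + 176))**2 = ((-49 - 126) + 342)**2 = (-175 + 342)**2 = 167**2 = 27889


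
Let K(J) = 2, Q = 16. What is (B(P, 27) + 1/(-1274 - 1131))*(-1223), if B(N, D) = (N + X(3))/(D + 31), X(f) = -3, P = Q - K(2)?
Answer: -32283531/139490 ≈ -231.44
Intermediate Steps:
P = 14 (P = 16 - 1*2 = 16 - 2 = 14)
B(N, D) = (-3 + N)/(31 + D) (B(N, D) = (N - 3)/(D + 31) = (-3 + N)/(31 + D))
(B(P, 27) + 1/(-1274 - 1131))*(-1223) = ((-3 + 14)/(31 + 27) + 1/(-1274 - 1131))*(-1223) = (11/58 + 1/(-2405))*(-1223) = ((1/58)*11 - 1/2405)*(-1223) = (11/58 - 1/2405)*(-1223) = (26397/139490)*(-1223) = -32283531/139490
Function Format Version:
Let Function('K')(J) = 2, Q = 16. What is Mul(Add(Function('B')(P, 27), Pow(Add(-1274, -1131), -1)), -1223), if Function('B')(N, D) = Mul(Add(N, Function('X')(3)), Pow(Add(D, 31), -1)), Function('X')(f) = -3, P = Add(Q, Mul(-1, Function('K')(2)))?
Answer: Rational(-32283531, 139490) ≈ -231.44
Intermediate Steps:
P = 14 (P = Add(16, Mul(-1, 2)) = Add(16, -2) = 14)
Function('B')(N, D) = Mul(Pow(Add(31, D), -1), Add(-3, N)) (Function('B')(N, D) = Mul(Add(N, -3), Pow(Add(D, 31), -1)) = Mul(Add(-3, N), Pow(Add(31, D), -1)) = Mul(Pow(Add(31, D), -1), Add(-3, N)))
Mul(Add(Function('B')(P, 27), Pow(Add(-1274, -1131), -1)), -1223) = Mul(Add(Mul(Pow(Add(31, 27), -1), Add(-3, 14)), Pow(Add(-1274, -1131), -1)), -1223) = Mul(Add(Mul(Pow(58, -1), 11), Pow(-2405, -1)), -1223) = Mul(Add(Mul(Rational(1, 58), 11), Rational(-1, 2405)), -1223) = Mul(Add(Rational(11, 58), Rational(-1, 2405)), -1223) = Mul(Rational(26397, 139490), -1223) = Rational(-32283531, 139490)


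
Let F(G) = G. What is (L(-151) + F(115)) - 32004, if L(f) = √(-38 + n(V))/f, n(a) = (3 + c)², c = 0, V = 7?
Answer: -31889 - I*√29/151 ≈ -31889.0 - 0.035663*I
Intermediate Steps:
n(a) = 9 (n(a) = (3 + 0)² = 3² = 9)
L(f) = I*√29/f (L(f) = √(-38 + 9)/f = √(-29)/f = (I*√29)/f = I*√29/f)
(L(-151) + F(115)) - 32004 = (I*√29/(-151) + 115) - 32004 = (I*√29*(-1/151) + 115) - 32004 = (-I*√29/151 + 115) - 32004 = (115 - I*√29/151) - 32004 = -31889 - I*√29/151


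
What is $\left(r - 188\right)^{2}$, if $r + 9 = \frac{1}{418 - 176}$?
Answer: $\frac{2272714929}{58564} \approx 38807.0$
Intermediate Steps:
$r = - \frac{2177}{242}$ ($r = -9 + \frac{1}{418 - 176} = -9 + \frac{1}{242} = - \frac{2177}{242} \approx -8.9959$)
$\left(r - 188\right)^{2} = \left(- \frac{2177}{242} - 188\right)^{2} = \left(- \frac{47673}{242}\right)^{2} = \frac{2272714929}{58564}$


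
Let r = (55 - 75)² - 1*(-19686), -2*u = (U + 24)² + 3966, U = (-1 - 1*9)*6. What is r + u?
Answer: 17455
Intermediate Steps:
U = -60 (U = (-1 - 9)*6 = -10*6 = -60)
u = -2631 (u = -((-60 + 24)² + 3966)/2 = -((-36)² + 3966)/2 = -(1296 + 3966)/2 = -½*5262 = -2631)
r = 20086 (r = (-20)² + 19686 = 400 + 19686 = 20086)
r + u = 20086 - 2631 = 17455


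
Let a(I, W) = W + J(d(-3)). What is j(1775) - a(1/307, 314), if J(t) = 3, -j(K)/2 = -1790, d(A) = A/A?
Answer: 3263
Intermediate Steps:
d(A) = 1
j(K) = 3580 (j(K) = -2*(-1790) = 3580)
a(I, W) = 3 + W (a(I, W) = W + 3 = 3 + W)
j(1775) - a(1/307, 314) = 3580 - (3 + 314) = 3580 - 1*317 = 3580 - 317 = 3263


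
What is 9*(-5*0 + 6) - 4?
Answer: 50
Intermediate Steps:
9*(-5*0 + 6) - 4 = 9*(0 + 6) - 4 = 9*6 - 4 = 54 - 4 = 50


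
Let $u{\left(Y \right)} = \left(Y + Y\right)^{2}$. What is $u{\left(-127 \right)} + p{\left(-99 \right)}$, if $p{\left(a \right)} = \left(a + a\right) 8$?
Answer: $62932$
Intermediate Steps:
$u{\left(Y \right)} = 4 Y^{2}$ ($u{\left(Y \right)} = \left(2 Y\right)^{2} = 4 Y^{2}$)
$p{\left(a \right)} = 16 a$ ($p{\left(a \right)} = 2 a 8 = 16 a$)
$u{\left(-127 \right)} + p{\left(-99 \right)} = 4 \left(-127\right)^{2} + 16 \left(-99\right) = 4 \cdot 16129 - 1584 = 64516 - 1584 = 62932$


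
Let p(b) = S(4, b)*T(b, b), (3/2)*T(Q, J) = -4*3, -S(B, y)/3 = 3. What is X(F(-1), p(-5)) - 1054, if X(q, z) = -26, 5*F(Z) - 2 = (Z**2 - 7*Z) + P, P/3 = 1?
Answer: -1080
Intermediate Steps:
P = 3 (P = 3*1 = 3)
S(B, y) = -9 (S(B, y) = -3*3 = -9)
T(Q, J) = -8 (T(Q, J) = 2*(-4*3)/3 = (2/3)*(-12) = -8)
F(Z) = 1 - 7*Z/5 + Z**2/5 (F(Z) = 2/5 + ((Z**2 - 7*Z) + 3)/5 = 2/5 + (3 + Z**2 - 7*Z)/5 = 2/5 + (3/5 - 7*Z/5 + Z**2/5) = 1 - 7*Z/5 + Z**2/5)
p(b) = 72 (p(b) = -9*(-8) = 72)
X(F(-1), p(-5)) - 1054 = -26 - 1054 = -1080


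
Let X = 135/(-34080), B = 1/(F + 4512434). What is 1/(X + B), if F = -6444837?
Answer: -4390419616/17393899 ≈ -252.41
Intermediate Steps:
B = -1/1932403 (B = 1/(-6444837 + 4512434) = 1/(-1932403) = -1/1932403 ≈ -5.1749e-7)
X = -9/2272 (X = -1/34080*135 = -9/2272 ≈ -0.0039613)
1/(X + B) = 1/(-9/2272 - 1/1932403) = 1/(-17393899/4390419616) = -4390419616/17393899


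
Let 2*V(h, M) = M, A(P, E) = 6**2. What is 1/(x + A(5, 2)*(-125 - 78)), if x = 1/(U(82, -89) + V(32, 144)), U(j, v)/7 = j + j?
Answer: -1220/8915759 ≈ -0.00013684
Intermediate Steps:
U(j, v) = 14*j (U(j, v) = 7*(j + j) = 7*(2*j) = 14*j)
A(P, E) = 36
V(h, M) = M/2
x = 1/1220 (x = 1/(14*82 + (1/2)*144) = 1/(1148 + 72) = 1/1220 ≈ 0.00081967)
1/(x + A(5, 2)*(-125 - 78)) = 1/(1/1220 + 36*(-125 - 78)) = 1/(1/1220 + 36*(-203)) = 1/(1/1220 - 7308) = 1/(-8915759/1220) = -1220/8915759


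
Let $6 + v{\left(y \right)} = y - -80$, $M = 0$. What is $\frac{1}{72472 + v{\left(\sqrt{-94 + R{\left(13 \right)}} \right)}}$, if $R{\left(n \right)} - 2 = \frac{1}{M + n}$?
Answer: $\frac{943098}{68417988703} - \frac{i \sqrt{15535}}{68417988703} \approx 1.3784 \cdot 10^{-5} - 1.8217 \cdot 10^{-9} i$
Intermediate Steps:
$R{\left(n \right)} = 2 + \frac{1}{n}$ ($R{\left(n \right)} = 2 + \frac{1}{0 + n} = 2 + \frac{1}{n}$)
$v{\left(y \right)} = 74 + y$ ($v{\left(y \right)} = -6 + \left(y - -80\right) = -6 + \left(y + 80\right) = -6 + \left(80 + y\right) = 74 + y$)
$\frac{1}{72472 + v{\left(\sqrt{-94 + R{\left(13 \right)}} \right)}} = \frac{1}{72472 + \left(74 + \sqrt{-94 + \left(2 + \frac{1}{13}\right)}\right)} = \frac{1}{72472 + \left(74 + \sqrt{-94 + \frac{27}{13}}\right)} = \frac{1}{72472 + \left(74 + \sqrt{- \frac{1195}{13}}\right)} = \frac{1}{72472 + \left(74 + \frac{i \sqrt{15535}}{13}\right)} = \frac{1}{72546 + \frac{i \sqrt{15535}}{13}}$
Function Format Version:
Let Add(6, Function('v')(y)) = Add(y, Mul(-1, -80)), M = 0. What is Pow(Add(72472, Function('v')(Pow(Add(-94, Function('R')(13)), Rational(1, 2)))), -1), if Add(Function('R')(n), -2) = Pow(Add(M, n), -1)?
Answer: Add(Rational(943098, 68417988703), Mul(Rational(-1, 68417988703), I, Pow(15535, Rational(1, 2)))) ≈ Add(1.3784e-5, Mul(-1.8217e-9, I))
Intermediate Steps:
Function('R')(n) = Add(2, Pow(n, -1)) (Function('R')(n) = Add(2, Pow(Add(0, n), -1)) = Add(2, Pow(n, -1)))
Function('v')(y) = Add(74, y) (Function('v')(y) = Add(-6, Add(y, Mul(-1, -80))) = Add(-6, Add(y, 80)) = Add(-6, Add(80, y)) = Add(74, y))
Pow(Add(72472, Function('v')(Pow(Add(-94, Function('R')(13)), Rational(1, 2)))), -1) = Pow(Add(72472, Add(74, Pow(Add(-94, Add(2, Pow(13, -1))), Rational(1, 2)))), -1) = Pow(Add(72472, Add(74, Pow(Add(-94, Add(2, Rational(1, 13))), Rational(1, 2)))), -1) = Pow(Add(72472, Add(74, Pow(Add(-94, Rational(27, 13)), Rational(1, 2)))), -1) = Pow(Add(72472, Add(74, Pow(Rational(-1195, 13), Rational(1, 2)))), -1) = Pow(Add(72472, Add(74, Mul(Rational(1, 13), I, Pow(15535, Rational(1, 2))))), -1) = Pow(Add(72546, Mul(Rational(1, 13), I, Pow(15535, Rational(1, 2)))), -1)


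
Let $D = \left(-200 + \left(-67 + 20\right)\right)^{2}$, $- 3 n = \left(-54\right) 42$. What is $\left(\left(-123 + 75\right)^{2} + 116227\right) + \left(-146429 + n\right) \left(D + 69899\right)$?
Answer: $-19069642553$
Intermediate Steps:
$n = 756$ ($n = - \frac{\left(-54\right) 42}{3} = \left(- \frac{1}{3}\right) \left(-2268\right) = 756$)
$D = 61009$ ($D = \left(-200 - 47\right)^{2} = \left(-247\right)^{2} = 61009$)
$\left(\left(-123 + 75\right)^{2} + 116227\right) + \left(-146429 + n\right) \left(D + 69899\right) = \left(\left(-123 + 75\right)^{2} + 116227\right) + \left(-146429 + 756\right) \left(61009 + 69899\right) = \left(\left(-48\right)^{2} + 116227\right) - 19069761084 = \left(2304 + 116227\right) - 19069761084 = 118531 - 19069761084 = -19069642553$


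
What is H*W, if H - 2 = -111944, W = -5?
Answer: 559710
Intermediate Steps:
H = -111942 (H = 2 - 111944 = -111942)
H*W = -111942*(-5) = 559710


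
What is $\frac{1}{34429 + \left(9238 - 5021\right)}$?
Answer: $\frac{1}{38646} \approx 2.5876 \cdot 10^{-5}$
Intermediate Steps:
$\frac{1}{34429 + \left(9238 - 5021\right)} = \frac{1}{34429 + 4217} = \frac{1}{38646}$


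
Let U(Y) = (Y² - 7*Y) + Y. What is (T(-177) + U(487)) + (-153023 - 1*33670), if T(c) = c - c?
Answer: 47554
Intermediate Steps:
T(c) = 0
U(Y) = Y² - 6*Y
(T(-177) + U(487)) + (-153023 - 1*33670) = (0 + 487*(-6 + 487)) + (-153023 - 1*33670) = (0 + 487*481) + (-153023 - 33670) = (0 + 234247) - 186693 = 234247 - 186693 = 47554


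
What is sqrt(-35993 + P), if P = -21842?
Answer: I*sqrt(57835) ≈ 240.49*I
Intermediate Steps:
sqrt(-35993 + P) = sqrt(-35993 - 21842) = sqrt(-57835) = I*sqrt(57835)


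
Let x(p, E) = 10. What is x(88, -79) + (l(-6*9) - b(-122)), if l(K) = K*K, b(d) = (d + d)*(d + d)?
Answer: -56610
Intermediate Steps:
b(d) = 4*d² (b(d) = (2*d)*(2*d) = 4*d²)
l(K) = K²
x(88, -79) + (l(-6*9) - b(-122)) = 10 + ((-6*9)² - 4*(-122)²) = 10 + ((-54)² - 4*14884) = 10 + (2916 - 1*59536) = 10 + (2916 - 59536) = 10 - 56620 = -56610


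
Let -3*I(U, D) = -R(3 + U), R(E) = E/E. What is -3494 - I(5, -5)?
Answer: -10483/3 ≈ -3494.3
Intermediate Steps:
R(E) = 1
I(U, D) = ⅓ (I(U, D) = -(-1)/3 = -⅓*(-1) = ⅓)
-3494 - I(5, -5) = -3494 - 1*⅓ = -3494 - ⅓ = -10483/3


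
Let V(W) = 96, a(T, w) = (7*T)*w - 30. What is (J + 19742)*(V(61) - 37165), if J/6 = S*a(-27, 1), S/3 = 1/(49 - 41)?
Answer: -2854201793/4 ≈ -7.1355e+8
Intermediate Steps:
a(T, w) = -30 + 7*T*w (a(T, w) = 7*T*w - 30 = -30 + 7*T*w)
S = 3/8 (S = 3/(49 - 41) = 3/8 ≈ 0.37500)
J = -1971/4 (J = 6*(3*(-30 + 7*(-27)*1)/8) = 6*(3*(-30 - 189)/8) = 6*((3/8)*(-219)) = 6*(-657/8) = -1971/4 ≈ -492.75)
(J + 19742)*(V(61) - 37165) = (-1971/4 + 19742)*(96 - 37165) = (76997/4)*(-37069) = -2854201793/4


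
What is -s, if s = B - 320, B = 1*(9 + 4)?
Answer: 307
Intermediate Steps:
B = 13 (B = 1*13 = 13)
s = -307 (s = 13 - 320 = -307)
-s = -1*(-307) = 307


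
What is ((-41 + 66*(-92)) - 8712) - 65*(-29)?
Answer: -12940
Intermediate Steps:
((-41 + 66*(-92)) - 8712) - 65*(-29) = ((-41 - 6072) - 8712) + 1885 = (-6113 - 8712) + 1885 = -14825 + 1885 = -12940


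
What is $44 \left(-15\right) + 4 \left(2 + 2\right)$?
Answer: $-644$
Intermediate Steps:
$44 \left(-15\right) + 4 \left(2 + 2\right) = -660 + 4 \cdot 4 = -660 + 16 = -644$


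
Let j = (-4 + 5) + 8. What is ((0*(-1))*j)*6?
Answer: 0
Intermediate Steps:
j = 9 (j = 1 + 8 = 9)
((0*(-1))*j)*6 = ((0*(-1))*9)*6 = (0*9)*6 = 0*6 = 0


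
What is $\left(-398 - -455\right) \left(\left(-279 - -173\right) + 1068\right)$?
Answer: $54834$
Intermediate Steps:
$\left(-398 - -455\right) \left(\left(-279 - -173\right) + 1068\right) = \left(-398 + 455\right) \left(\left(-279 + 173\right) + 1068\right) = 57 \left(-106 + 1068\right) = 57 \cdot 962 = 54834$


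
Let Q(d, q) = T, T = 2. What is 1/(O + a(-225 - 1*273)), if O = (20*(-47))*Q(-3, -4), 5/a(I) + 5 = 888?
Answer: -883/1660035 ≈ -0.00053192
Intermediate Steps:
a(I) = 5/883 (a(I) = 5/(-5 + 888) = 5/883)
Q(d, q) = 2
O = -1880 (O = (20*(-47))*2 = -940*2 = -1880)
1/(O + a(-225 - 1*273)) = 1/(-1880 + 5/883) = 1/(-1660035/883) = -883/1660035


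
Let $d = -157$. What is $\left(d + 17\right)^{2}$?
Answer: $19600$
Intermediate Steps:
$\left(d + 17\right)^{2} = \left(-157 + 17\right)^{2} = \left(-140\right)^{2} = 19600$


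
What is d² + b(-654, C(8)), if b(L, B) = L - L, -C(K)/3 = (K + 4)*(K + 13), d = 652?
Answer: 425104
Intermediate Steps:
C(K) = -3*(4 + K)*(13 + K) (C(K) = -3*(K + 4)*(K + 13) = -3*(4 + K)*(13 + K))
b(L, B) = 0
d² + b(-654, C(8)) = 652² + 0 = 425104 + 0 = 425104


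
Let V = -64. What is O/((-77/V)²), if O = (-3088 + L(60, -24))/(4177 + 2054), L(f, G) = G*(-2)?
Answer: -12451840/36943599 ≈ -0.33705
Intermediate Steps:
L(f, G) = -2*G
O = -3040/6231 (O = (-3088 - 2*(-24))/(4177 + 2054) = (-3088 + 48)/6231 = -3040*1/6231 = -3040/6231 ≈ -0.48788)
O/((-77/V)²) = -3040/(6231*((-77/(-64))²)) = -3040/(6231*((-77*(-1/64))²)) = -3040/(6231*((77/64)²)) = -3040/(6231*5929/4096) = -3040/6231*4096/5929 = -12451840/36943599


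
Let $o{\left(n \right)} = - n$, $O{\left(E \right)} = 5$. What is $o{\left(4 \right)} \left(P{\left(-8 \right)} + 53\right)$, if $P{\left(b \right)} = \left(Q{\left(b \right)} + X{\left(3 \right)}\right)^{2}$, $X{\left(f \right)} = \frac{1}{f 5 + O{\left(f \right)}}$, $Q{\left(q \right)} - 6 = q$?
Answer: $- \frac{22721}{100} \approx -227.21$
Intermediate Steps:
$Q{\left(q \right)} = 6 + q$
$X{\left(f \right)} = \frac{1}{5 + 5 f}$ ($X{\left(f \right)} = \frac{1}{f 5 + 5} = \frac{1}{5 f + 5} = \frac{1}{5 + 5 f}$)
$P{\left(b \right)} = \left(\frac{121}{20} + b\right)^{2}$ ($P{\left(b \right)} = \left(\left(6 + b\right) + \frac{1}{5 \left(1 + 3\right)}\right)^{2} = \left(\left(6 + b\right) + \frac{1}{5 \cdot 4}\right)^{2} = \left(\left(6 + b\right) + \frac{1}{5} \cdot \frac{1}{4}\right)^{2} = \left(\left(6 + b\right) + \frac{1}{20}\right)^{2} = \left(\frac{121}{20} + b\right)^{2}$)
$o{\left(4 \right)} \left(P{\left(-8 \right)} + 53\right) = \left(-1\right) 4 \left(\frac{\left(121 + 20 \left(-8\right)\right)^{2}}{400} + 53\right) = - 4 \left(\frac{\left(121 - 160\right)^{2}}{400} + 53\right) = - 4 \left(\frac{\left(-39\right)^{2}}{400} + 53\right) = - 4 \left(\frac{1}{400} \cdot 1521 + 53\right) = - 4 \left(\frac{1521}{400} + 53\right) = \left(-4\right) \frac{22721}{400} = - \frac{22721}{100}$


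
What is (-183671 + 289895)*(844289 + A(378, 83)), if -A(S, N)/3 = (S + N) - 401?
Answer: 89664634416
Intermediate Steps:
A(S, N) = 1203 - 3*N - 3*S (A(S, N) = -3*((S + N) - 401) = -3*((N + S) - 401) = -3*(-401 + N + S) = 1203 - 3*N - 3*S)
(-183671 + 289895)*(844289 + A(378, 83)) = (-183671 + 289895)*(844289 + (1203 - 3*83 - 3*378)) = 106224*(844289 + (1203 - 249 - 1134)) = 106224*(844289 - 180) = 106224*844109 = 89664634416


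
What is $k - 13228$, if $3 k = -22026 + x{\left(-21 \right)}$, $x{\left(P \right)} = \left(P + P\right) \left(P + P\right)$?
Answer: $-19982$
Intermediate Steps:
$x{\left(P \right)} = 4 P^{2}$ ($x{\left(P \right)} = 2 P 2 P = 4 P^{2}$)
$k = -6754$ ($k = \frac{-22026 + 4 \left(-21\right)^{2}}{3} = \frac{-22026 + 4 \cdot 441}{3} = \frac{-22026 + 1764}{3} = \frac{1}{3} \left(-20262\right) = -6754$)
$k - 13228 = -6754 - 13228 = -19982$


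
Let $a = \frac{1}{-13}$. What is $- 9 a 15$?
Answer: $\frac{135}{13} \approx 10.385$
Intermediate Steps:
$a = - \frac{1}{13} \approx -0.076923$
$- 9 a 15 = \left(-9\right) \left(- \frac{1}{13}\right) 15 = \frac{9}{13} \cdot 15 = \frac{135}{13}$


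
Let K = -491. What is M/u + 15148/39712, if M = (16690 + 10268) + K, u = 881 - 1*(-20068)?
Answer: 342098239/207981672 ≈ 1.6448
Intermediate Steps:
u = 20949 (u = 881 + 20068 = 20949)
M = 26467 (M = (16690 + 10268) - 491 = 26958 - 491 = 26467)
M/u + 15148/39712 = 26467/20949 + 15148/39712 = 26467*(1/20949) + 15148*(1/39712) = 26467/20949 + 3787/9928 = 342098239/207981672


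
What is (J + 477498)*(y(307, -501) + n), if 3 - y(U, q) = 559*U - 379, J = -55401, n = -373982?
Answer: -230132771661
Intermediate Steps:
y(U, q) = 382 - 559*U (y(U, q) = 3 - (559*U - 379) = 3 - (-379 + 559*U) = 3 + (379 - 559*U) = 382 - 559*U)
(J + 477498)*(y(307, -501) + n) = (-55401 + 477498)*((382 - 559*307) - 373982) = 422097*((382 - 171613) - 373982) = 422097*(-171231 - 373982) = 422097*(-545213) = -230132771661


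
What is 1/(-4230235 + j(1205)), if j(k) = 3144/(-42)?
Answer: -7/29612169 ≈ -2.3639e-7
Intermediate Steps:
j(k) = -524/7 (j(k) = 3144*(-1/42) = -524/7)
1/(-4230235 + j(1205)) = 1/(-4230235 - 524/7) = 1/(-29612169/7) = -7/29612169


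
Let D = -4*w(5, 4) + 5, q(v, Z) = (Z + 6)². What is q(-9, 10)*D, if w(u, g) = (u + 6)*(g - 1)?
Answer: -32512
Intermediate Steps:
w(u, g) = (-1 + g)*(6 + u) (w(u, g) = (6 + u)*(-1 + g) = (-1 + g)*(6 + u))
q(v, Z) = (6 + Z)²
D = -127 (D = -4*(-6 - 1*5 + 6*4 + 4*5) + 5 = -4*(-6 - 5 + 24 + 20) + 5 = -4*33 + 5 = -132 + 5 = -127)
q(-9, 10)*D = (6 + 10)²*(-127) = 16²*(-127) = 256*(-127) = -32512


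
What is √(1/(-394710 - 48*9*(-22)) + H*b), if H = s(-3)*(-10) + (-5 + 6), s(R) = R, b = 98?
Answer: √450789566095362/385206 ≈ 55.118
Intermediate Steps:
H = 31 (H = -3*(-10) + (-5 + 6) = 30 + 1 = 31)
√(1/(-394710 - 48*9*(-22)) + H*b) = √(1/(-394710 - 48*9*(-22)) + 31*98) = √(1/(-394710 - 432*(-22)) + 3038) = √(1/(-394710 + 9504) + 3038) = √(1/(-385206) + 3038) = √(-1/385206 + 3038) = √(1170255827/385206) = √450789566095362/385206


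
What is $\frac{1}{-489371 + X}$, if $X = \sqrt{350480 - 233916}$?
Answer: $- \frac{21277}{10412341699} - \frac{2 \sqrt{29141}}{239483859077} \approx -2.0449 \cdot 10^{-6}$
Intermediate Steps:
$X = 2 \sqrt{29141}$ ($X = \sqrt{116564} = 2 \sqrt{29141} \approx 341.41$)
$\frac{1}{-489371 + X} = \frac{1}{-489371 + 2 \sqrt{29141}}$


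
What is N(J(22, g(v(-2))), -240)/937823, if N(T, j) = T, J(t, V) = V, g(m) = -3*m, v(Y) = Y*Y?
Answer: -12/937823 ≈ -1.2796e-5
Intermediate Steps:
v(Y) = Y²
N(J(22, g(v(-2))), -240)/937823 = -3*(-2)²/937823 = -3*4*(1/937823) = -12*1/937823 = -12/937823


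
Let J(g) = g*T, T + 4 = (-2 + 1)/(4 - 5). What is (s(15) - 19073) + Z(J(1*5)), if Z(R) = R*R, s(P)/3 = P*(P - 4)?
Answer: -18353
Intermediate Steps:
T = -3 (T = -4 + (-2 + 1)/(4 - 5) = -4 - 1/(-1) = -4 - 1*(-1) = -4 + 1 = -3)
s(P) = 3*P*(-4 + P) (s(P) = 3*(P*(P - 4)) = 3*(P*(-4 + P)) = 3*P*(-4 + P))
J(g) = -3*g (J(g) = g*(-3) = -3*g)
Z(R) = R²
(s(15) - 19073) + Z(J(1*5)) = (3*15*(-4 + 15) - 19073) + (-3*5)² = (3*15*11 - 19073) + (-3*5)² = (495 - 19073) + (-15)² = -18578 + 225 = -18353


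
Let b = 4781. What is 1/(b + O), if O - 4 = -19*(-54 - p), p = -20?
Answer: 1/5431 ≈ 0.00018413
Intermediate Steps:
O = 650 (O = 4 - 19*(-54 - 1*(-20)) = 4 - 19*(-54 + 20) = 4 - 19*(-34) = 4 + 646 = 650)
1/(b + O) = 1/(4781 + 650) = 1/5431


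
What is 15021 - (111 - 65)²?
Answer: 12905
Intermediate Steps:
15021 - (111 - 65)² = 15021 - 1*46² = 15021 - 1*2116 = 15021 - 2116 = 12905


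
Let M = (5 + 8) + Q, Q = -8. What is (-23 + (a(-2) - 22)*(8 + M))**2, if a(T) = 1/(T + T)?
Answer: 1560001/16 ≈ 97500.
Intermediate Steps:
M = 5 (M = (5 + 8) - 8 = 13 - 8 = 5)
a(T) = 1/(2*T)
(-23 + (a(-2) - 22)*(8 + M))**2 = (-23 + ((1/2)/(-2) - 22)*(8 + 5))**2 = (-23 + ((1/2)*(-1/2) - 22)*13)**2 = (-23 + (-1/4 - 22)*13)**2 = (-23 - 89/4*13)**2 = (-23 - 1157/4)**2 = (-1249/4)**2 = 1560001/16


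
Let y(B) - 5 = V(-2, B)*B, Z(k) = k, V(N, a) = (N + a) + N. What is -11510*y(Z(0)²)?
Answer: -57550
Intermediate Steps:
V(N, a) = a + 2*N
y(B) = 5 + B*(-4 + B) (y(B) = 5 + (B + 2*(-2))*B = 5 + (B - 4)*B = 5 + (-4 + B)*B = 5 + B*(-4 + B))
-11510*y(Z(0)²) = -11510*(5 + 0²*(-4 + 0²)) = -11510*(5 + 0*(-4 + 0)) = -11510*(5 + 0*(-4)) = -11510*(5 + 0) = -11510*5 = -57550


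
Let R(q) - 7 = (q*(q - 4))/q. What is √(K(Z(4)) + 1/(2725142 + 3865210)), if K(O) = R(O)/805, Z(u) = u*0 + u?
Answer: √312178262378385/189472620 ≈ 0.093251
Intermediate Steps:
Z(u) = u (Z(u) = 0 + u = u)
R(q) = 3 + q (R(q) = 7 + (q*(q - 4))/q = 7 + (q*(-4 + q))/q = 7 + (-4 + q) = 3 + q)
K(O) = 3/805 + O/805 (K(O) = (3 + O)/805 = (3 + O)*(1/805) = 3/805 + O/805)
√(K(Z(4)) + 1/(2725142 + 3865210)) = √((3/805 + (1/805)*4) + 1/(2725142 + 3865210)) = √((3/805 + 4/805) + 1/6590352) = √(1/115 + 1/6590352) = √(6590467/757890480) = √312178262378385/189472620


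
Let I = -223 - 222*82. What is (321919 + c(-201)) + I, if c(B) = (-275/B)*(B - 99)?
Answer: 20306464/67 ≈ 3.0308e+5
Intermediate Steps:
c(B) = -275*(-99 + B)/B (c(B) = (-275/B)*(-99 + B) = -275*(-99 + B)/B)
I = -18427 (I = -223 - 18204 = -18427)
(321919 + c(-201)) + I = (321919 + (-275 + 27225/(-201))) - 18427 = (321919 + (-275 + 27225*(-1/201))) - 18427 = (321919 + (-275 - 9075/67)) - 18427 = (321919 - 27500/67) - 18427 = 21541073/67 - 18427 = 20306464/67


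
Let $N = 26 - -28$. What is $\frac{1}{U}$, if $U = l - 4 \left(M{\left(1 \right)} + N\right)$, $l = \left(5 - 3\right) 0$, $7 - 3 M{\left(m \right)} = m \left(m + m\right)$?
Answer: $- \frac{3}{668} \approx -0.004491$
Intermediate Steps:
$M{\left(m \right)} = \frac{7}{3} - \frac{2 m^{2}}{3}$ ($M{\left(m \right)} = \frac{7}{3} - \frac{m \left(m + m\right)}{3} = \frac{7}{3} - \frac{m 2 m}{3} = \frac{7}{3} - \frac{2 m^{2}}{3}$)
$l = 0$ ($l = 2 \cdot 0 = 0$)
$N = 54$ ($N = 26 + 28 = 54$)
$U = - \frac{668}{3}$ ($U = 0 - 4 \left(\left(\frac{7}{3} - \frac{2 \cdot 1^{2}}{3}\right) + 54\right) = 0 - 4 \left(\left(\frac{7}{3} - \frac{2}{3}\right) + 54\right) = 0 - 4 \left(\frac{5}{3} + 54\right) = 0 - \frac{668}{3} = - \frac{668}{3} \approx -222.67$)
$\frac{1}{U} = \frac{1}{- \frac{668}{3}} = - \frac{3}{668}$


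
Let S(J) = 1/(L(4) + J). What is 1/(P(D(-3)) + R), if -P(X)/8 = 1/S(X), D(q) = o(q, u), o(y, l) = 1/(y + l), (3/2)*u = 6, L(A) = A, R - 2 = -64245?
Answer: -1/64283 ≈ -1.5556e-5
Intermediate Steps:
R = -64243 (R = 2 - 64245 = -64243)
S(J) = 1/(4 + J)
u = 4 (u = (⅔)*6 = 4)
o(y, l) = 1/(l + y)
D(q) = 1/(4 + q)
P(X) = -32 - 8*X (P(X) = -(32 + 8*X) = -8*(4 + X) = -32 - 8*X)
1/(P(D(-3)) + R) = 1/((-32 - 8/(4 - 3)) - 64243) = 1/((-32 - 8/1) - 64243) = 1/((-32 - 8*1) - 64243) = 1/((-32 - 8) - 64243) = 1/(-40 - 64243) = 1/(-64283) = -1/64283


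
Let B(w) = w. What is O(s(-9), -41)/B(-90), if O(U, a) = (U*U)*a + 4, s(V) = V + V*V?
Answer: 21254/9 ≈ 2361.6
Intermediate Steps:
s(V) = V + V**2
O(U, a) = 4 + a*U**2 (O(U, a) = U**2*a + 4 = a*U**2 + 4 = 4 + a*U**2)
O(s(-9), -41)/B(-90) = (4 - 41*81*(1 - 9)**2)/(-90) = (4 - 41*(-9*(-8))**2)*(-1/90) = (4 - 41*72**2)*(-1/90) = (4 - 41*5184)*(-1/90) = (4 - 212544)*(-1/90) = -212540*(-1/90) = 21254/9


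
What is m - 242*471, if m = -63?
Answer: -114045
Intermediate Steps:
m - 242*471 = -63 - 242*471 = -63 - 113982 = -114045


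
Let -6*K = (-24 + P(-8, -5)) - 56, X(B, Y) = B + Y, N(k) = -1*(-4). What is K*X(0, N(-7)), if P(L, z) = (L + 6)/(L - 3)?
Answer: 1756/33 ≈ 53.212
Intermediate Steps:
N(k) = 4
P(L, z) = (6 + L)/(-3 + L)
K = 439/33 (K = -((-24 + (6 - 8)/(-3 - 8)) - 56)/6 = -((-24 - 2/(-11)) - 56)/6 = -((-24 - 1/11*(-2)) - 56)/6 = -((-24 + 2/11) - 56)/6 = -(-262/11 - 56)/6 = -⅙*(-878/11) = 439/33 ≈ 13.303)
K*X(0, N(-7)) = 439*(0 + 4)/33 = (439/33)*4 = 1756/33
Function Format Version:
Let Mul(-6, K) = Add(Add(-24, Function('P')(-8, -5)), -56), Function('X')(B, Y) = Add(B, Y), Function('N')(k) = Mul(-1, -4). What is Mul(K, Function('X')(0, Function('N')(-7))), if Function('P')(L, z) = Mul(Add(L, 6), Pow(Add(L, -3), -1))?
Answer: Rational(1756, 33) ≈ 53.212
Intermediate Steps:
Function('N')(k) = 4
Function('P')(L, z) = Mul(Pow(Add(-3, L), -1), Add(6, L)) (Function('P')(L, z) = Mul(Add(6, L), Pow(Add(-3, L), -1)) = Mul(Pow(Add(-3, L), -1), Add(6, L)))
K = Rational(439, 33) (K = Mul(Rational(-1, 6), Add(Add(-24, Mul(Pow(Add(-3, -8), -1), Add(6, -8))), -56)) = Mul(Rational(-1, 6), Add(Add(-24, Mul(Pow(-11, -1), -2)), -56)) = Mul(Rational(-1, 6), Add(Add(-24, Mul(Rational(-1, 11), -2)), -56)) = Mul(Rational(-1, 6), Add(Add(-24, Rational(2, 11)), -56)) = Mul(Rational(-1, 6), Add(Rational(-262, 11), -56)) = Mul(Rational(-1, 6), Rational(-878, 11)) = Rational(439, 33) ≈ 13.303)
Mul(K, Function('X')(0, Function('N')(-7))) = Mul(Rational(439, 33), Add(0, 4)) = Mul(Rational(439, 33), 4) = Rational(1756, 33)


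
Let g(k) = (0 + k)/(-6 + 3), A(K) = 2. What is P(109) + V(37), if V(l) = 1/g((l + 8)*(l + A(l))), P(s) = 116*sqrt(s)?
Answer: -1/585 + 116*sqrt(109) ≈ 1211.1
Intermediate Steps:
g(k) = -k/3 (g(k) = k/(-3) = k*(-1/3) = -k/3)
V(l) = -3/((2 + l)*(8 + l)) (V(l) = 1/(-(l + 8)*(l + 2)/3) = 1/(-(8 + l)*(2 + l)/3) = 1/(-(2 + l)*(8 + l)/3) = -3/((2 + l)*(8 + l)))
P(109) + V(37) = 116*sqrt(109) - 3/(16 + 37**2 + 10*37) = 116*sqrt(109) - 3/(16 + 1369 + 370) = 116*sqrt(109) - 3/1755 = 116*sqrt(109) - 3*1/1755 = 116*sqrt(109) - 1/585 = -1/585 + 116*sqrt(109)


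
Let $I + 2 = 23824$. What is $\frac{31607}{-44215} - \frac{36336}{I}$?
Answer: $- \frac{1179769097}{526644865} \approx -2.2402$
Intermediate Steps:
$I = 23822$ ($I = -2 + 23824 = 23822$)
$\frac{31607}{-44215} - \frac{36336}{I} = \frac{31607}{-44215} - \frac{36336}{23822} = 31607 \left(- \frac{1}{44215}\right) - \frac{18168}{11911} = - \frac{31607}{44215} - \frac{18168}{11911} = - \frac{1179769097}{526644865}$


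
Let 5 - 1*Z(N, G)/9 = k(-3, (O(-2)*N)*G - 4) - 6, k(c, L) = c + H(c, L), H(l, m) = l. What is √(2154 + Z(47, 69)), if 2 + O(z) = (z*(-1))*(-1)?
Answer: √2307 ≈ 48.031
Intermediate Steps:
O(z) = -2 + z (O(z) = -2 + (z*(-1))*(-1) = -2 - z*(-1) = -2 + z)
k(c, L) = 2*c (k(c, L) = c + c = 2*c)
Z(N, G) = 153 (Z(N, G) = 45 - 9*(2*(-3) - 6) = 45 - 9*(-6 - 6) = 45 - 9*(-12) = 45 + 108 = 153)
√(2154 + Z(47, 69)) = √(2154 + 153) = √2307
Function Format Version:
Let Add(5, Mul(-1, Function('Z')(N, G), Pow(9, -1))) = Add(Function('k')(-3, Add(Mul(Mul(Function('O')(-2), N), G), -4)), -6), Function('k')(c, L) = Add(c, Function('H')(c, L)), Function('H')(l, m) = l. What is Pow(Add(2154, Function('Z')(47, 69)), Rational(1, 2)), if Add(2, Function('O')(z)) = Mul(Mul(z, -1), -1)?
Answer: Pow(2307, Rational(1, 2)) ≈ 48.031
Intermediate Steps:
Function('O')(z) = Add(-2, z) (Function('O')(z) = Add(-2, Mul(Mul(z, -1), -1)) = Add(-2, Mul(Mul(-1, z), -1)) = Add(-2, z))
Function('k')(c, L) = Mul(2, c) (Function('k')(c, L) = Add(c, c) = Mul(2, c))
Function('Z')(N, G) = 153 (Function('Z')(N, G) = Add(45, Mul(-9, Add(Mul(2, -3), -6))) = Add(45, Mul(-9, Add(-6, -6))) = Add(45, Mul(-9, -12)) = Add(45, 108) = 153)
Pow(Add(2154, Function('Z')(47, 69)), Rational(1, 2)) = Pow(Add(2154, 153), Rational(1, 2)) = Pow(2307, Rational(1, 2))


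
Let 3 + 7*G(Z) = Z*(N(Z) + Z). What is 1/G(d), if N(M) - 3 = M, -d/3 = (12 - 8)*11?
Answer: 7/34449 ≈ 0.00020320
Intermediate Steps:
d = -132 (d = -3*(12 - 8)*11 = -12*11 = -3*44 = -132)
N(M) = 3 + M
G(Z) = -3/7 + Z*(3 + 2*Z)/7 (G(Z) = -3/7 + (Z*((3 + Z) + Z))/7 = -3/7 + (Z*(3 + 2*Z))/7 = -3/7 + Z*(3 + 2*Z)/7)
1/G(d) = 1/(-3/7 + (1/7)*(-132)**2 + (1/7)*(-132)*(3 - 132)) = 1/(-3/7 + (1/7)*17424 + (1/7)*(-132)*(-129)) = 1/(-3/7 + 17424/7 + 17028/7) = 1/(34449/7) = 7/34449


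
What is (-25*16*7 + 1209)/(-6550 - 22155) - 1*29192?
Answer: -837954769/28705 ≈ -29192.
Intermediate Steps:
(-25*16*7 + 1209)/(-6550 - 22155) - 1*29192 = (-400*7 + 1209)/(-28705) - 29192 = (-2800 + 1209)*(-1/28705) - 29192 = -1591*(-1/28705) - 29192 = 1591/28705 - 29192 = -837954769/28705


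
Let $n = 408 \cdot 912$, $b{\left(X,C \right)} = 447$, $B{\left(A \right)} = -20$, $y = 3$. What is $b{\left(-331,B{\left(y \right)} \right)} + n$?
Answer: $372543$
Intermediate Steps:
$n = 372096$
$b{\left(-331,B{\left(y \right)} \right)} + n = 447 + 372096 = 372543$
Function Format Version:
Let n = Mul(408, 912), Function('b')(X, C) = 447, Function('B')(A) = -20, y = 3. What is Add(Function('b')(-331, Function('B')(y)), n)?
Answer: 372543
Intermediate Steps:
n = 372096
Add(Function('b')(-331, Function('B')(y)), n) = Add(447, 372096) = 372543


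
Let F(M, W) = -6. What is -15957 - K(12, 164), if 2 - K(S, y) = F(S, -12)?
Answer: -15965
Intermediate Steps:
K(S, y) = 8 (K(S, y) = 2 - 1*(-6) = 2 + 6 = 8)
-15957 - K(12, 164) = -15957 - 1*8 = -15957 - 8 = -15965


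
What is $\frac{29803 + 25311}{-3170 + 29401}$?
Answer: $\frac{3242}{1543} \approx 2.1011$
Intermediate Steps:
$\frac{29803 + 25311}{-3170 + 29401} = \frac{55114}{26231} = 55114 \cdot \frac{1}{26231} = \frac{3242}{1543}$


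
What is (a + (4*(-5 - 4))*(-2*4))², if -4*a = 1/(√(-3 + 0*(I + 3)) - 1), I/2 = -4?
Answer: (4609 + I*√3)²/256 ≈ 82980.0 + 62.367*I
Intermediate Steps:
I = -8 (I = 2*(-4) = -8)
a = -1/(4*(-1 + I*√3)) (a = -1/(4*(√(-3 + 0*(-8 + 3)) - 1)) = -1/(4*(√(-3 + 0*(-5)) - 1)) = -1/(4*(√(-3 + 0) - 1)) = -1/(4*(√(-3) - 1)) = -1/(4*(I*√3 - 1)) = -1/(4*(-1 + I*√3)) ≈ 0.0625 + 0.10825*I)
(a + (4*(-5 - 4))*(-2*4))² = ((1/16 + I*√3/16) + (4*(-5 - 4))*(-2*4))² = ((1/16 + I*√3/16) + (4*(-9))*(-8))² = ((1/16 + I*√3/16) - 36*(-8))² = ((1/16 + I*√3/16) + 288)² = (4609/16 + I*√3/16)²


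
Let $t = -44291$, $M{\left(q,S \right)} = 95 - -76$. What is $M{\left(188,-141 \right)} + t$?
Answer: $-44120$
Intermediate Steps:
$M{\left(q,S \right)} = 171$ ($M{\left(q,S \right)} = 95 + 76 = 171$)
$M{\left(188,-141 \right)} + t = 171 - 44291 = -44120$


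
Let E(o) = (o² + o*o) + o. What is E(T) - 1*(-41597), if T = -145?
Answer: 83502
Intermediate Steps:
E(o) = o + 2*o² (E(o) = (o² + o²) + o = 2*o² + o = o + 2*o²)
E(T) - 1*(-41597) = -145*(1 + 2*(-145)) - 1*(-41597) = -145*(1 - 290) + 41597 = -145*(-289) + 41597 = 41905 + 41597 = 83502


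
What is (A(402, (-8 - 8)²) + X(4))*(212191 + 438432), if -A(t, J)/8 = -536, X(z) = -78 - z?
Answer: 2736520338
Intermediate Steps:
A(t, J) = 4288 (A(t, J) = -8*(-536) = 4288)
(A(402, (-8 - 8)²) + X(4))*(212191 + 438432) = (4288 + (-78 - 1*4))*(212191 + 438432) = (4288 + (-78 - 4))*650623 = (4288 - 82)*650623 = 4206*650623 = 2736520338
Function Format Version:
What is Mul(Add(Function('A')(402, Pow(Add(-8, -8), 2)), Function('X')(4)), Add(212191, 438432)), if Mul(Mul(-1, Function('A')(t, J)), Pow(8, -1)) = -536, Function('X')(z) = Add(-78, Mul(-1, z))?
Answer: 2736520338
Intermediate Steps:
Function('A')(t, J) = 4288 (Function('A')(t, J) = Mul(-8, -536) = 4288)
Mul(Add(Function('A')(402, Pow(Add(-8, -8), 2)), Function('X')(4)), Add(212191, 438432)) = Mul(Add(4288, Add(-78, Mul(-1, 4))), Add(212191, 438432)) = Mul(Add(4288, Add(-78, -4)), 650623) = Mul(Add(4288, -82), 650623) = Mul(4206, 650623) = 2736520338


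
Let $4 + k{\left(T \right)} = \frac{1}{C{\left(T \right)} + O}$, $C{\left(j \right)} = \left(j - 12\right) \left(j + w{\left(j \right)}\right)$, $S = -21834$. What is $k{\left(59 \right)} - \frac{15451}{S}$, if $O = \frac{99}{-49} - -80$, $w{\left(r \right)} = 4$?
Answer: $- \frac{2675831371}{812825235} \approx -3.292$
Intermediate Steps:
$C{\left(j \right)} = \left(-12 + j\right) \left(4 + j\right)$ ($C{\left(j \right)} = \left(j - 12\right) \left(j + 4\right) = \left(-12 + j\right) \left(4 + j\right)$)
$O = \frac{3821}{49}$ ($O = 99 \left(- \frac{1}{49}\right) + 80 = - \frac{99}{49} + 80 = \frac{3821}{49} \approx 77.98$)
$k{\left(T \right)} = -4 + \frac{1}{\frac{1469}{49} + T^{2} - 8 T}$ ($k{\left(T \right)} = -4 + \frac{1}{\left(-48 + T^{2} - 8 T\right) + \frac{3821}{49}} = -4 + \frac{1}{\frac{1469}{49} + T^{2} - 8 T}$)
$k{\left(59 \right)} - \frac{15451}{S} = \frac{-5827 - 196 \cdot 59^{2} + 1568 \cdot 59}{1469 - 23128 + 49 \cdot 59^{2}} - \frac{15451}{-21834} = \frac{-5827 - 682276 + 92512}{1469 - 23128 + 49 \cdot 3481} - 15451 \left(- \frac{1}{21834}\right) = \frac{-5827 - 682276 + 92512}{1469 - 23128 + 170569} - - \frac{15451}{21834} = \frac{1}{148910} \left(-595591\right) + \frac{15451}{21834} = - \frac{595591}{148910} + \frac{15451}{21834} = - \frac{2675831371}{812825235}$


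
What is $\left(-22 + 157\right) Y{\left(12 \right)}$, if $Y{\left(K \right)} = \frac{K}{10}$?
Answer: $162$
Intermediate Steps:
$Y{\left(K \right)} = \frac{K}{10}$ ($Y{\left(K \right)} = K \frac{1}{10} = \frac{K}{10}$)
$\left(-22 + 157\right) Y{\left(12 \right)} = \left(-22 + 157\right) \frac{1}{10} \cdot 12 = 135 \cdot \frac{6}{5} = 162$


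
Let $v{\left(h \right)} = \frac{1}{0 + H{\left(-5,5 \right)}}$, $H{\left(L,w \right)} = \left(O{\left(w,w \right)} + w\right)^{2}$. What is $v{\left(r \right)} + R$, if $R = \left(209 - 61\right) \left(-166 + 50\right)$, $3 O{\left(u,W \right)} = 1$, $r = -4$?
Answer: $- \frac{4394999}{256} \approx -17168.0$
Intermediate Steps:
$O{\left(u,W \right)} = \frac{1}{3}$ ($O{\left(u,W \right)} = \frac{1}{3} \cdot 1 = \frac{1}{3}$)
$H{\left(L,w \right)} = \left(\frac{1}{3} + w\right)^{2}$
$R = -17168$ ($R = 148 \left(-116\right) = -17168$)
$v{\left(h \right)} = \frac{9}{256}$ ($v{\left(h \right)} = \frac{1}{0 + \frac{\left(1 + 3 \cdot 5\right)^{2}}{9}} = \frac{1}{0 + \frac{\left(1 + 15\right)^{2}}{9}} = \frac{1}{0 + \frac{16^{2}}{9}} = \frac{1}{0 + \frac{1}{9} \cdot 256} = \frac{1}{0 + \frac{256}{9}} = \frac{1}{\frac{256}{9}} = \frac{9}{256}$)
$v{\left(r \right)} + R = \frac{9}{256} - 17168 = - \frac{4394999}{256}$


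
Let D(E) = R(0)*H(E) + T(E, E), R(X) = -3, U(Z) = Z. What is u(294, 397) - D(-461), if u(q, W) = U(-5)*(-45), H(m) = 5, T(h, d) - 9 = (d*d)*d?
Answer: 97972412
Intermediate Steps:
T(h, d) = 9 + d**3 (T(h, d) = 9 + (d*d)*d = 9 + d**2*d = 9 + d**3)
u(q, W) = 225 (u(q, W) = -5*(-45) = 225)
D(E) = -6 + E**3 (D(E) = -3*5 + (9 + E**3) = -15 + (9 + E**3) = -6 + E**3)
u(294, 397) - D(-461) = 225 - (-6 + (-461)**3) = 225 - (-6 - 97972181) = 225 - 1*(-97972187) = 225 + 97972187 = 97972412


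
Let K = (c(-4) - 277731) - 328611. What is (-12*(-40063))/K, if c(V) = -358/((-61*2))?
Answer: -29326116/36986683 ≈ -0.79288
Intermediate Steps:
c(V) = 179/61 (c(V) = -358/(-122) = -358*(-1/122) = 179/61)
K = -36986683/61 (K = (179/61 - 277731) - 328611 = -16941412/61 - 328611 = -36986683/61 ≈ -6.0634e+5)
(-12*(-40063))/K = (-12*(-40063))/(-36986683/61) = 480756*(-61/36986683) = -29326116/36986683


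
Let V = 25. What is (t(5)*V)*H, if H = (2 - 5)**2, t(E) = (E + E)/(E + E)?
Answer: 225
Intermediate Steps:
t(E) = 1 (t(E) = (2*E)/((2*E)) = (2*E)*(1/(2*E)) = 1)
H = 9 (H = (-3)**2 = 9)
(t(5)*V)*H = (1*25)*9 = 25*9 = 225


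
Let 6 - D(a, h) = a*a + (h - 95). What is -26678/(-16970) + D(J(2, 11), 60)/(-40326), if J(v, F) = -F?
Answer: 269293657/171083055 ≈ 1.5741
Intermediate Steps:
D(a, h) = 101 - h - a² (D(a, h) = 6 - (a*a + (h - 95)) = 6 - (a² + (-95 + h)) = 6 - (-95 + h + a²) = 6 + (95 - h - a²) = 101 - h - a²)
-26678/(-16970) + D(J(2, 11), 60)/(-40326) = -26678/(-16970) + (101 - 1*60 - (-1*11)²)/(-40326) = -26678*(-1/16970) + (101 - 60 - 1*(-11)²)*(-1/40326) = 13339/8485 + (101 - 60 - 1*121)*(-1/40326) = 13339/8485 + (101 - 60 - 121)*(-1/40326) = 13339/8485 - 80*(-1/40326) = 13339/8485 + 40/20163 = 269293657/171083055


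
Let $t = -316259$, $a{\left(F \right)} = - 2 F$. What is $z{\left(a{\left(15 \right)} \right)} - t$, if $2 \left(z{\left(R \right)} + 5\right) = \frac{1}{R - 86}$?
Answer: $\frac{73370927}{232} \approx 3.1625 \cdot 10^{5}$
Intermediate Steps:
$z{\left(R \right)} = -5 + \frac{1}{2 \left(-86 + R\right)}$ ($z{\left(R \right)} = -5 + \frac{1}{2 \left(R - 86\right)} = -5 + \frac{1}{2 \left(-86 + R\right)}$)
$z{\left(a{\left(15 \right)} \right)} - t = \frac{861 - 10 \left(\left(-2\right) 15\right)}{2 \left(-86 - 30\right)} - -316259 = \frac{861 - -300}{2 \left(-86 - 30\right)} + 316259 = \frac{861 + 300}{2 \left(-116\right)} + 316259 = \frac{1}{2} \left(- \frac{1}{116}\right) 1161 + 316259 = - \frac{1161}{232} + 316259 = \frac{73370927}{232}$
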